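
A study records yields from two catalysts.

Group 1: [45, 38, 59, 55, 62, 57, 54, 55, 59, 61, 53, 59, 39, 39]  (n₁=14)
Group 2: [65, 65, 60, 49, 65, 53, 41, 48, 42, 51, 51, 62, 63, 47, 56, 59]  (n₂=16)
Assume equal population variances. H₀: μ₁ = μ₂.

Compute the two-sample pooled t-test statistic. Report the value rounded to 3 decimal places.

test statistic = -0.755

x̄₁=52.500, s₁=8.573, n₁=14
x̄₂=54.812, s₂=8.183, n₂=16
s_p² = [13·8.573² + 15·8.183²]/28 = 69.9978
SE = √(s_p²·(1/14+1/16)) = 3.0618
t = (52.500−54.812)/3.0618 = -0.7553
df = 28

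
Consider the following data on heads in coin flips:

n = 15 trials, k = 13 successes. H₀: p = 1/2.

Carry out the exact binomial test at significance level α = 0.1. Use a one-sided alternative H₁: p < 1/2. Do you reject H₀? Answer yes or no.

Exact binomial: n=15, k=13, p₀=1/2=0.5000
P(X≤13) from Σ C(n,i)·p₀^i·(1−p₀)^(n−i)
p-value (one-sided, H₁ less) = 0.99951
At α=0.1: p ≥ α → fail to reject H₀

reject H₀: no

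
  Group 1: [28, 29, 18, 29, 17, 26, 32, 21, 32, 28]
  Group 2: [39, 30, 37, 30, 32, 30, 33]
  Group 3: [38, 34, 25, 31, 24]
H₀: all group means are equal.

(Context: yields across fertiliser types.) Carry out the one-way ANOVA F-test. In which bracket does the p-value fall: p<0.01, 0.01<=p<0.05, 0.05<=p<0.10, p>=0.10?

Group means [26.00, 33.00, 30.40], grand mean 29.227
SSB = Σnᵢ(x̄ᵢ−x̄)² = 210.664; SSW = ΣΣ(x−x̄ᵢ)² = 489.200
MSB = 210.664/2 = 105.3318; MSW = 489.200/19 = 25.7474
F = MSB/MSW = 4.0910
df = (2, 19)
p-value (upper-tail) = 0.03330
→ bracket: 0.01<=p<0.05

p-value bracket: 0.01<=p<0.05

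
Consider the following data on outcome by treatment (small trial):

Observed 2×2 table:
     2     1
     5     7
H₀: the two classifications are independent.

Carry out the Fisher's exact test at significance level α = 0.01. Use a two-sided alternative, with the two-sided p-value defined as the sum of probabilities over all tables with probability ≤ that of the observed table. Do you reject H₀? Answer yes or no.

reject H₀: no

Margins: r₁=3, r₂=12, c₁=7, c₂=8, n=15
p_obs = C(3,2)·C(12,5)/C(15,7); sum pmf over tables with pmf ≤ p_obs
p-value (two-sided) = 0.56923
At α=0.01: p ≥ α → fail to reject H₀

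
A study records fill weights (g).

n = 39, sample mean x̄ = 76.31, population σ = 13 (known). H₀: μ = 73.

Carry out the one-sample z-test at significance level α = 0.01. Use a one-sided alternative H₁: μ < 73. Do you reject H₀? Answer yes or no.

SE = σ/√n = 13/√39 = 2.0817
z = (x̄−μ₀)/SE = (76.31−73)/2.0817 = 1.5901
p-value (one-sided, H₁ less) = 0.94409
At α=0.01: p ≥ α → fail to reject H₀

reject H₀: no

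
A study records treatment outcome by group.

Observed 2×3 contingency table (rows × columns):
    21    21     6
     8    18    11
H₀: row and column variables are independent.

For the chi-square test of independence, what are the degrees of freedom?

degrees of freedom = 2

df = (r−1)(c−1) = (2−1)·(3−1) = 2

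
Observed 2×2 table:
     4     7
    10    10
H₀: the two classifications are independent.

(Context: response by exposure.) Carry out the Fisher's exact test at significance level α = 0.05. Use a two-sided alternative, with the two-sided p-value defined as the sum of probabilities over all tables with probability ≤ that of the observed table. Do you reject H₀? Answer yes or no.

reject H₀: no

Margins: r₁=11, r₂=20, c₁=14, c₂=17, n=31
p_obs = C(11,4)·C(20,10)/C(31,14); sum pmf over tables with pmf ≤ p_obs
p-value (two-sided) = 0.70738
At α=0.05: p ≥ α → fail to reject H₀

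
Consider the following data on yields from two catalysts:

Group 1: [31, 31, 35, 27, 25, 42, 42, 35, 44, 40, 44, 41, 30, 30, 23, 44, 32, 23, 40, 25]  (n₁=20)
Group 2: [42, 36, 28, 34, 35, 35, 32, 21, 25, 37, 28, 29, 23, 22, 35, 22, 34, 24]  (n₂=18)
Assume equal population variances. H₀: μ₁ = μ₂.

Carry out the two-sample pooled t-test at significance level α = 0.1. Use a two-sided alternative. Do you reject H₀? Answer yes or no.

reject H₀: yes

x̄₁=34.200, s₁=7.459, n₁=20
x̄₂=30.111, s₂=6.267, n₂=18
s_p² = [19·7.459² + 17·6.267²]/36 = 47.9160
SE = √(s_p²·(1/20+1/18)) = 2.2490
t = (34.200−30.111)/2.2490 = 1.8181
df = 36
p-value (two-sided) = 0.07737
At α=0.1: p < α → reject H₀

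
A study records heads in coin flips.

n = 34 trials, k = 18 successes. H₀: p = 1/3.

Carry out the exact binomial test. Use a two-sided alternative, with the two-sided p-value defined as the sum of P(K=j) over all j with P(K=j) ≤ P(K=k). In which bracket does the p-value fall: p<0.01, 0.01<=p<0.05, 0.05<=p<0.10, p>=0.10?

p-value bracket: 0.01<=p<0.05

Exact binomial: n=34, k=18, p₀=1/3=0.3333
P(X=j) = C(n,j)·p₀^j·(1−p₀)^(n−j); p = Σ P(X=j) over j with P(X=j) ≤ P(X=18)
p-value (two-sided) = 0.01823
→ bracket: 0.01<=p<0.05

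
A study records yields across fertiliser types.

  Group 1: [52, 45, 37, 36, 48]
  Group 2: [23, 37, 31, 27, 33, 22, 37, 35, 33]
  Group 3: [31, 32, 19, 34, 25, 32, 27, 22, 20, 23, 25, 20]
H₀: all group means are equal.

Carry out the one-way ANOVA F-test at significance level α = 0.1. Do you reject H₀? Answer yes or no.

reject H₀: yes

Group means [43.60, 30.89, 25.83], grand mean 31.000
SSB = Σnᵢ(x̄ᵢ−x̄)² = 1114.244; SSW = ΣΣ(x−x̄ᵢ)² = 759.756
MSB = 1114.244/2 = 557.1222; MSW = 759.756/23 = 33.0329
F = MSB/MSW = 16.8657
df = (2, 23)
p-value (upper-tail) = 0.00003
At α=0.1: p < α → reject H₀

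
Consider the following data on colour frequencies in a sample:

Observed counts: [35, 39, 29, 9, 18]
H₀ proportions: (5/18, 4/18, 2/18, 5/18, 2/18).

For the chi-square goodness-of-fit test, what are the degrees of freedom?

df = k − 1 = 5 − 1 = 4

degrees of freedom = 4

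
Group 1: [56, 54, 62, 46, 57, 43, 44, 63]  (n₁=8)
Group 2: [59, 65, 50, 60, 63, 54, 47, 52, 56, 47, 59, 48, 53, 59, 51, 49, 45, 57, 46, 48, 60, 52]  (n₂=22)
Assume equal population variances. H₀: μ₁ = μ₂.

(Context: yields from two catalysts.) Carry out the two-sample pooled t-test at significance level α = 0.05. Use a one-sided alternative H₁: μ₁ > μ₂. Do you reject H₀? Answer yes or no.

reject H₀: no

x̄₁=53.125, s₁=7.900, n₁=8
x̄₂=53.636, s₂=5.908, n₂=22
s_p² = [7·7.900² + 21·5.908²]/28 = 41.7845
SE = √(s_p²·(1/8+1/22)) = 2.6688
t = (53.125−53.636)/2.6688 = -0.1916
df = 28
p-value (one-sided, H₁ greater) = 0.57528
At α=0.05: p ≥ α → fail to reject H₀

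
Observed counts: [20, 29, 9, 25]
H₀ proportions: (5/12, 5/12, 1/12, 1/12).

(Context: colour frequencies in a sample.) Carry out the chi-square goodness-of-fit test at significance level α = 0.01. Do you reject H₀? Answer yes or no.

n = 83; E_i = n·p_i = [34.58, 34.58, 6.92, 6.92]
χ² = (20−34.58)²/34.58 + (29−34.58)²/34.58 + (9−6.92)²/6.92 + (25−6.92)²/6.92 = 54.9566
df = 3
p-value (upper-tail) = 0.00000
At α=0.01: p < α → reject H₀

reject H₀: yes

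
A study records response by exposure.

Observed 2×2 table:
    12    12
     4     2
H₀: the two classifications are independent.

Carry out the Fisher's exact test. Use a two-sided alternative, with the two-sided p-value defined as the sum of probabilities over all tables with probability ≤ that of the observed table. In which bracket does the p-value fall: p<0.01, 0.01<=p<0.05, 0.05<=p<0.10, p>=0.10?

Margins: r₁=24, r₂=6, c₁=16, c₂=14, n=30
p_obs = C(24,12)·C(6,4)/C(30,16); sum pmf over tables with pmf ≤ p_obs
p-value (two-sided) = 0.65670
→ bracket: p>=0.10

p-value bracket: p>=0.10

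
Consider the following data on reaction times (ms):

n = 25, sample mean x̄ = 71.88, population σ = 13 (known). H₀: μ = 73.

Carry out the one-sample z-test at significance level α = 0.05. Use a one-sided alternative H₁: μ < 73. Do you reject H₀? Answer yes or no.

SE = σ/√n = 13/√25 = 2.6000
z = (x̄−μ₀)/SE = (71.88−73)/2.6000 = -0.4308
p-value (one-sided, H₁ less) = 0.33332
At α=0.05: p ≥ α → fail to reject H₀

reject H₀: no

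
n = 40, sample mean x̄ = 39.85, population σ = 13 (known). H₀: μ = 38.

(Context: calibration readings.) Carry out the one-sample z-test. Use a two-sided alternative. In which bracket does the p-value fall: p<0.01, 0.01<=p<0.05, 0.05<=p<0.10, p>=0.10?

p-value bracket: p>=0.10

SE = σ/√n = 13/√40 = 2.0555
z = (x̄−μ₀)/SE = (39.85−38)/2.0555 = 0.9000
p-value (two-sided) = 0.36810
→ bracket: p>=0.10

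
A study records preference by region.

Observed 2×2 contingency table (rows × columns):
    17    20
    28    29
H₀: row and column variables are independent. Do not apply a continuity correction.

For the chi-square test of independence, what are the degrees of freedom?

degrees of freedom = 1

df = (r−1)(c−1) = (2−1)·(2−1) = 1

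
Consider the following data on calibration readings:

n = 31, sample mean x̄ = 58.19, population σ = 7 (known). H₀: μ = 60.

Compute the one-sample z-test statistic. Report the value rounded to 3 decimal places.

SE = σ/√n = 7/√31 = 1.2572
z = (x̄−μ₀)/SE = (58.19−60)/1.2572 = -1.4397

test statistic = -1.440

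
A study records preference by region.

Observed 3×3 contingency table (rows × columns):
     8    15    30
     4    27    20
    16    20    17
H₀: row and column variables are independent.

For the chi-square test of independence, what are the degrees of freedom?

df = (r−1)(c−1) = (3−1)·(3−1) = 4

degrees of freedom = 4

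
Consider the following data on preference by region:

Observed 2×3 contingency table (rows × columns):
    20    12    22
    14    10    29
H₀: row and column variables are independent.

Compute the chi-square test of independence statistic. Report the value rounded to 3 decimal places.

Row totals [54, 53], col totals [34, 22, 51], n=107
χ² = (20−17.16)²/17.16 + (12−11.10)²/11.10 + (22−25.74)²/25.74 + (14−16.84)²/16.84 + (10−10.90)²/10.90 + (29−25.26)²/25.26 = 2.1923
df = 2

test statistic = 2.192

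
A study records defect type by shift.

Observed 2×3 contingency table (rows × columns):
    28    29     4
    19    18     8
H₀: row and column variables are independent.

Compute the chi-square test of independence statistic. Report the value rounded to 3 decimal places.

Row totals [61, 45], col totals [47, 47, 12], n=106
χ² = (28−27.05)²/27.05 + (29−27.05)²/27.05 + (4−6.91)²/6.91 + (19−19.95)²/19.95 + (18−19.95)²/19.95 + (8−5.09)²/5.09 = 3.2911
df = 2

test statistic = 3.291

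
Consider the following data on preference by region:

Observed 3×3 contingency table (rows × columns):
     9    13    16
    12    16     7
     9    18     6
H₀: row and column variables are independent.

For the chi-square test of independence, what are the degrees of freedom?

df = (r−1)(c−1) = (3−1)·(3−1) = 4

degrees of freedom = 4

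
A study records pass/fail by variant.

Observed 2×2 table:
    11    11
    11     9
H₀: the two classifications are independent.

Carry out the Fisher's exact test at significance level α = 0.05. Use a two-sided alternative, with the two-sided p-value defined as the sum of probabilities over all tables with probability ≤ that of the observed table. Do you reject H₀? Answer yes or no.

Margins: r₁=22, r₂=20, c₁=22, c₂=20, n=42
p_obs = C(22,11)·C(20,11)/C(42,22); sum pmf over tables with pmf ≤ p_obs
p-value (two-sided) = 0.76747
At α=0.05: p ≥ α → fail to reject H₀

reject H₀: no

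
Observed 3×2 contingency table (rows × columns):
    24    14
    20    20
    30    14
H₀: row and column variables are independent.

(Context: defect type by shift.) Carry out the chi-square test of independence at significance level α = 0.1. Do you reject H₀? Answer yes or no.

Row totals [38, 40, 44], col totals [74, 48], n=122
χ² = (24−23.05)²/23.05 + (14−14.95)²/14.95 + (20−24.26)²/24.26 + (20−15.74)²/15.74 + (30−26.69)²/26.69 + (14−17.31)²/17.31 = 3.0472
df = 2
p-value (upper-tail) = 0.21793
At α=0.1: p ≥ α → fail to reject H₀

reject H₀: no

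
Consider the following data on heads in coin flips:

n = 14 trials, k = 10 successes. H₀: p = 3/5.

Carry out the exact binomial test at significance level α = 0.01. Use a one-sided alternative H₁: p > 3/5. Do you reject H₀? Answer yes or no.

Exact binomial: n=14, k=10, p₀=3/5=0.6000
P(X≥10) from Σ C(n,i)·p₀^i·(1−p₀)^(n−i)
p-value (one-sided, H₁ greater) = 0.27926
At α=0.01: p ≥ α → fail to reject H₀

reject H₀: no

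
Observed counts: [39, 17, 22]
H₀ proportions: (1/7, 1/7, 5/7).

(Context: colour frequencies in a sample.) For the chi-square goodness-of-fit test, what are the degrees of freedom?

df = k − 1 = 3 − 1 = 2

degrees of freedom = 2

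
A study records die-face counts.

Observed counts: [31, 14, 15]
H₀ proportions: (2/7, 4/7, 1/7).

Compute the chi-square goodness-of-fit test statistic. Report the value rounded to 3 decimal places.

test statistic = 28.025

n = 60; E_i = n·p_i = [17.14, 34.29, 8.57]
χ² = (31−17.14)²/17.14 + (14−34.29)²/34.29 + (15−8.57)²/8.57 = 28.0250
df = 2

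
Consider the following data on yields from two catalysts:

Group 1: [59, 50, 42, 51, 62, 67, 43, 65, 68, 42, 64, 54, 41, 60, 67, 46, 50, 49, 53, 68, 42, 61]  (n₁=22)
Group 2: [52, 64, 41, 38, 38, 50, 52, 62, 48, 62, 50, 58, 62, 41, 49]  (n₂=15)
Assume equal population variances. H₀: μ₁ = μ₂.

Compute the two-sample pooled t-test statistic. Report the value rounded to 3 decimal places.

x̄₁=54.727, s₁=9.677, n₁=22
x̄₂=51.133, s₂=9.007, n₂=15
s_p² = [21·9.677² + 14·9.007²]/35 = 88.6313
SE = √(s_p²·(1/22+1/15)) = 3.1524
t = (54.727−51.133)/3.1524 = 1.1401
df = 35

test statistic = 1.140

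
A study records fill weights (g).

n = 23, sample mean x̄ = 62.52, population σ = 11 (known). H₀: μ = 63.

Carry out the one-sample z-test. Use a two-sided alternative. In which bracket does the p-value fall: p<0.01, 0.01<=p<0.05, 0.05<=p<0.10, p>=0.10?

SE = σ/√n = 11/√23 = 2.2937
z = (x̄−μ₀)/SE = (62.52−63)/2.2937 = -0.2093
p-value (two-sided) = 0.83424
→ bracket: p>=0.10

p-value bracket: p>=0.10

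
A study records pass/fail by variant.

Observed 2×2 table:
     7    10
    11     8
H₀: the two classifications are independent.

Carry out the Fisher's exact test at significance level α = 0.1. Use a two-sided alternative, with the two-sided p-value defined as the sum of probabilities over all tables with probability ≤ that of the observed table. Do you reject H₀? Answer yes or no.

reject H₀: no

Margins: r₁=17, r₂=19, c₁=18, c₂=18, n=36
p_obs = C(17,7)·C(19,11)/C(36,18); sum pmf over tables with pmf ≤ p_obs
p-value (two-sided) = 0.50509
At α=0.1: p ≥ α → fail to reject H₀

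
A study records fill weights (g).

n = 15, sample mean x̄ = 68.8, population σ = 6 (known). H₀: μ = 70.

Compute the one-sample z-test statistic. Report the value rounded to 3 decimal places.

SE = σ/√n = 6/√15 = 1.5492
z = (x̄−μ₀)/SE = (68.8−70)/1.5492 = -0.7746

test statistic = -0.775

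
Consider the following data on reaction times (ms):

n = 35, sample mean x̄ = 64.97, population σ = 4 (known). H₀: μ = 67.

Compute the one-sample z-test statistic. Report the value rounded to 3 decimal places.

test statistic = -3.002

SE = σ/√n = 4/√35 = 0.6761
z = (x̄−μ₀)/SE = (64.97−67)/0.6761 = -3.0024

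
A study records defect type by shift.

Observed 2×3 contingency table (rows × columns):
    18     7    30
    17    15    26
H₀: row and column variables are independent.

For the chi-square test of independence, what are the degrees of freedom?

degrees of freedom = 2

df = (r−1)(c−1) = (2−1)·(3−1) = 2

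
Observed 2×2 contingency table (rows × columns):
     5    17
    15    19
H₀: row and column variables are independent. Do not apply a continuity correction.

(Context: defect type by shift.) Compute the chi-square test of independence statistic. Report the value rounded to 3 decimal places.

test statistic = 2.662

Row totals [22, 34], col totals [20, 36], n=56
χ² = (5−7.86)²/7.86 + (17−14.14)²/14.14 + (15−12.14)²/12.14 + (19−21.86)²/21.86 = 2.6619
df = 1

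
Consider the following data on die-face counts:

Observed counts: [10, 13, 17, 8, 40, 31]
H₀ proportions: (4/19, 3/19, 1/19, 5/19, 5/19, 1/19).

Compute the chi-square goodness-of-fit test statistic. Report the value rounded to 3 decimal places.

test statistic = 146.702

n = 119; E_i = n·p_i = [25.05, 18.79, 6.26, 31.32, 31.32, 6.26]
χ² = (10−25.05)²/25.05 + (13−18.79)²/18.79 + (17−6.26)²/6.26 + (8−31.32)²/31.32 + (40−31.32)²/31.32 + (31−6.26)²/6.26 = 146.7020
df = 5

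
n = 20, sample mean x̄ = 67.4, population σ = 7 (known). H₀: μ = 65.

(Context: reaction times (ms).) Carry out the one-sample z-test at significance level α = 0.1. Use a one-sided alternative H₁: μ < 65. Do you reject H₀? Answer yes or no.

reject H₀: no

SE = σ/√n = 7/√20 = 1.5652
z = (x̄−μ₀)/SE = (67.4−65)/1.5652 = 1.5333
p-value (one-sided, H₁ less) = 0.93740
At α=0.1: p ≥ α → fail to reject H₀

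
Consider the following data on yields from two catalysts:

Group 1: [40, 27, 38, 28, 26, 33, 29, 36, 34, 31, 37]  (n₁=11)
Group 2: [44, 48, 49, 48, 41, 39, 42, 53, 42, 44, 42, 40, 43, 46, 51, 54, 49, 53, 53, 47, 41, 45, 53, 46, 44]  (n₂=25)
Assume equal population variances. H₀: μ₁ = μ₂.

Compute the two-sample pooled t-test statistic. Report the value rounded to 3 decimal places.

x̄₁=32.636, s₁=4.781, n₁=11
x̄₂=46.280, s₂=4.632, n₂=25
s_p² = [10·4.781² + 24·4.632²]/34 = 21.8702
SE = √(s_p²·(1/11+1/25)) = 1.6920
t = (32.636−46.280)/1.6920 = -8.0634
df = 34

test statistic = -8.063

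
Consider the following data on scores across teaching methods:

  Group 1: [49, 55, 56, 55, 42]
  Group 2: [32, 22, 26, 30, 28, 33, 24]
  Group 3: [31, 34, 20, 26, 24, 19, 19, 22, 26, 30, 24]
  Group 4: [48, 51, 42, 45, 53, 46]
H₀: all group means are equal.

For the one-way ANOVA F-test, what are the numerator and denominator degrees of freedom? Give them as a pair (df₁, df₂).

k = 4 groups, N = 29 total
df = (k−1, N−k) = (4−1, 29−4) = (3, 25)

degrees of freedom = [3, 25]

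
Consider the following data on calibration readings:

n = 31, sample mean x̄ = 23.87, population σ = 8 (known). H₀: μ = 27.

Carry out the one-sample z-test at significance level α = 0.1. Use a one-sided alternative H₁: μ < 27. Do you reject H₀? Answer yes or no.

SE = σ/√n = 8/√31 = 1.4368
z = (x̄−μ₀)/SE = (23.87−27)/1.4368 = -2.1784
p-value (one-sided, H₁ less) = 0.01469
At α=0.1: p < α → reject H₀

reject H₀: yes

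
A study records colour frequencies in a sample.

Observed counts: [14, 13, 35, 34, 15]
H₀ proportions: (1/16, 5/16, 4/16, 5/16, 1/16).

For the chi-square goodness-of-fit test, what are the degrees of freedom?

degrees of freedom = 4

df = k − 1 = 5 − 1 = 4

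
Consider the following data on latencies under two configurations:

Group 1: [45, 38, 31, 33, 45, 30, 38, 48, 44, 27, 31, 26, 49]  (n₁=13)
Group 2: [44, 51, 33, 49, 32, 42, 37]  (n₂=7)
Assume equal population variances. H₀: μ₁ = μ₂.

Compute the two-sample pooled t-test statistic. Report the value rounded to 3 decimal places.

x̄₁=37.308, s₁=8.169, n₁=13
x̄₂=41.143, s₂=7.471, n₂=7
s_p² = [12·8.169² + 6·7.471²]/18 = 63.0904
SE = √(s_p²·(1/13+1/7)) = 3.7237
t = (37.308−41.143)/3.7237 = -1.0299
df = 18

test statistic = -1.030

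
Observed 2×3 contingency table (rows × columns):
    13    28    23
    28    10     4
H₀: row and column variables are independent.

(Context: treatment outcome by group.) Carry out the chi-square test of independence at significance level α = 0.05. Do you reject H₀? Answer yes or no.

reject H₀: yes

Row totals [64, 42], col totals [41, 38, 27], n=106
χ² = (13−24.75)²/24.75 + (28−22.94)²/22.94 + (23−16.30)²/16.30 + (28−16.25)²/16.25 + (10−15.06)²/15.06 + (4−10.70)²/10.70 = 23.8456
df = 2
p-value (upper-tail) = 0.00001
At α=0.05: p < α → reject H₀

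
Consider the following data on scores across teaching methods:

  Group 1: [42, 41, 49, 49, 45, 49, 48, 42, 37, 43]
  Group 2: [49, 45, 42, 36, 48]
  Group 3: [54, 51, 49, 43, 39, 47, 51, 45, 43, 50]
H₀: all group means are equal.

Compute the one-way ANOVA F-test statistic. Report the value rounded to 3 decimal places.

Group means [44.50, 44.00, 47.20], grand mean 45.480
SSB = Σnᵢ(x̄ᵢ−x̄)² = 50.140; SSW = ΣΣ(x−x̄ᵢ)² = 460.100
MSB = 50.140/2 = 25.0700; MSW = 460.100/22 = 20.9136
F = MSB/MSW = 1.1987
df = (2, 22)

test statistic = 1.199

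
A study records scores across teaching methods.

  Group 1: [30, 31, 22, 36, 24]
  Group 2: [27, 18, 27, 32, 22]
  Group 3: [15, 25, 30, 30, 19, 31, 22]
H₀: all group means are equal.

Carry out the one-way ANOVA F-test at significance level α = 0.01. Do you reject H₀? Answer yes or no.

Group means [28.60, 25.20, 24.57], grand mean 25.941
SSB = Σnᵢ(x̄ᵢ−x̄)² = 51.227; SSW = ΣΣ(x−x̄ᵢ)² = 471.714
MSB = 51.227/2 = 25.6134; MSW = 471.714/14 = 33.6939
F = MSB/MSW = 0.7602
df = (2, 14)
p-value (upper-tail) = 0.48594
At α=0.01: p ≥ α → fail to reject H₀

reject H₀: no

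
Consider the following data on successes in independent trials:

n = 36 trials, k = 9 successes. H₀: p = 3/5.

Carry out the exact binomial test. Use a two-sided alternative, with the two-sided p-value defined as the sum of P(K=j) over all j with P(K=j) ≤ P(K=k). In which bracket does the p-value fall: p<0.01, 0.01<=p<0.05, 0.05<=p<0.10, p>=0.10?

Exact binomial: n=36, k=9, p₀=3/5=0.6000
P(X=j) = C(n,j)·p₀^j·(1−p₀)^(n−j); p = Σ P(X=j) over j with P(X=j) ≤ P(X=9)
p-value (two-sided) = 0.00002
→ bracket: p<0.01

p-value bracket: p<0.01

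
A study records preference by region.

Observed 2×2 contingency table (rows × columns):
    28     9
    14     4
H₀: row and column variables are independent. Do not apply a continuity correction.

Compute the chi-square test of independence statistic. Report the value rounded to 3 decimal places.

Row totals [37, 18], col totals [42, 13], n=55
χ² = (28−28.25)²/28.25 + (9−8.75)²/8.75 + (14−13.75)²/13.75 + (4−4.25)²/4.25 = 0.0296
df = 1

test statistic = 0.030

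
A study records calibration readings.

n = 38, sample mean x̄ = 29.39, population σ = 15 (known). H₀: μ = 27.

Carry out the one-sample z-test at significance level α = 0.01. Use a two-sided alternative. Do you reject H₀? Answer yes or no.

reject H₀: no

SE = σ/√n = 15/√38 = 2.4333
z = (x̄−μ₀)/SE = (29.39−27)/2.4333 = 0.9822
p-value (two-sided) = 0.32600
At α=0.01: p ≥ α → fail to reject H₀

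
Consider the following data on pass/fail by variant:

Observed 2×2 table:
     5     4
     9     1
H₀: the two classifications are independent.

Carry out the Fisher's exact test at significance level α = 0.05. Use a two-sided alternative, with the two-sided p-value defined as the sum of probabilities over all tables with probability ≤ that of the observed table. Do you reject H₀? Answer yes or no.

reject H₀: no

Margins: r₁=9, r₂=10, c₁=14, c₂=5, n=19
p_obs = C(9,5)·C(10,9)/C(19,14); sum pmf over tables with pmf ≤ p_obs
p-value (two-sided) = 0.14087
At α=0.05: p ≥ α → fail to reject H₀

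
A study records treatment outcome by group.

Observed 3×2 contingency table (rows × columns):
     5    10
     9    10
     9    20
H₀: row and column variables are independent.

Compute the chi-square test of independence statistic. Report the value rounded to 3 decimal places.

test statistic = 1.407

Row totals [15, 19, 29], col totals [23, 40], n=63
χ² = (5−5.48)²/5.48 + (10−9.52)²/9.52 + (9−6.94)²/6.94 + (10−12.06)²/12.06 + (9−10.59)²/10.59 + (20−18.41)²/18.41 = 1.4068
df = 2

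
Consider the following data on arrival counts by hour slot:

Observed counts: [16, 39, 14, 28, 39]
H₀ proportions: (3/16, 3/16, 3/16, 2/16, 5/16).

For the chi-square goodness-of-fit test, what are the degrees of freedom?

df = k − 1 = 5 − 1 = 4

degrees of freedom = 4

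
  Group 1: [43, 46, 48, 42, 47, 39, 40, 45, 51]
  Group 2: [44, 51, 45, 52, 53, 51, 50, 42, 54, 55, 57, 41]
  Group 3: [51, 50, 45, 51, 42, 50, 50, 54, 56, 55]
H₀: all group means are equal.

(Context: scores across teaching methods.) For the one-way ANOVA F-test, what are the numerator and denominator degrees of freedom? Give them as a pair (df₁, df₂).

k = 3 groups, N = 31 total
df = (k−1, N−k) = (3−1, 31−3) = (2, 28)

degrees of freedom = [2, 28]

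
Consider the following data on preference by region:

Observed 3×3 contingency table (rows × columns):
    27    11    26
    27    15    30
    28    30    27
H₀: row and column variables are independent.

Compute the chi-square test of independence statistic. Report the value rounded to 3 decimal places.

test statistic = 7.669

Row totals [64, 72, 85], col totals [82, 56, 83], n=221
χ² = (27−23.75)²/23.75 + (11−16.22)²/16.22 + (26−24.04)²/24.04 + (27−26.71)²/26.71 + (15−18.24)²/18.24 + (30−27.04)²/27.04 + (28−31.54)²/31.54 + (30−21.54)²/21.54 + (27−31.92)²/31.92 = 7.6688
df = 4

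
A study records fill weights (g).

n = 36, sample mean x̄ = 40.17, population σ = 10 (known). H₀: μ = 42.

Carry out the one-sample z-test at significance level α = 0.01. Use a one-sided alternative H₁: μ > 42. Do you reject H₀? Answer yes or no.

reject H₀: no

SE = σ/√n = 10/√36 = 1.6667
z = (x̄−μ₀)/SE = (40.17−42)/1.6667 = -1.0980
p-value (one-sided, H₁ greater) = 0.86390
At α=0.01: p ≥ α → fail to reject H₀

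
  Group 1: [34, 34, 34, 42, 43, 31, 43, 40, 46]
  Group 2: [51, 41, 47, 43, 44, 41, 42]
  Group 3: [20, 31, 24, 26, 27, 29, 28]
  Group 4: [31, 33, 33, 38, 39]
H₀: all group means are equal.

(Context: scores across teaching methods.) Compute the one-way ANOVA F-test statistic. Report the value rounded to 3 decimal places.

test statistic = 21.482

Group means [38.56, 44.14, 26.43, 34.80], grand mean 36.250
SSB = Σnᵢ(x̄ᵢ−x̄)² = 1169.656; SSW = ΣΣ(x−x̄ᵢ)² = 435.594
MSB = 1169.656/3 = 389.8854; MSW = 435.594/24 = 18.1497
F = MSB/MSW = 21.4816
df = (3, 24)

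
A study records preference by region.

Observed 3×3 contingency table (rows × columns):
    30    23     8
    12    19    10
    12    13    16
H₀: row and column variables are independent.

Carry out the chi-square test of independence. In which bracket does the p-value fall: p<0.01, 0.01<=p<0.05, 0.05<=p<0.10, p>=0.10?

p-value bracket: 0.01<=p<0.05

Row totals [61, 41, 41], col totals [54, 55, 34], n=143
χ² = (30−23.03)²/23.03 + (23−23.46)²/23.46 + (8−14.50)²/14.50 + (12−15.48)²/15.48 + (19−15.77)²/15.77 + (10−9.75)²/9.75 + (12−15.48)²/15.48 + (13−15.77)²/15.77 + (16−9.75)²/9.75 = 11.7621
df = 4
p-value (upper-tail) = 0.01921
→ bracket: 0.01<=p<0.05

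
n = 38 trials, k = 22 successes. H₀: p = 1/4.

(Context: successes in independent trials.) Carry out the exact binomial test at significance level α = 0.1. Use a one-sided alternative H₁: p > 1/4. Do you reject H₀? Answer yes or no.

Exact binomial: n=38, k=22, p₀=1/4=0.2500
P(X≥22) from Σ C(n,i)·p₀^i·(1−p₀)^(n−i)
p-value (one-sided, H₁ greater) = 0.00002
At α=0.1: p < α → reject H₀

reject H₀: yes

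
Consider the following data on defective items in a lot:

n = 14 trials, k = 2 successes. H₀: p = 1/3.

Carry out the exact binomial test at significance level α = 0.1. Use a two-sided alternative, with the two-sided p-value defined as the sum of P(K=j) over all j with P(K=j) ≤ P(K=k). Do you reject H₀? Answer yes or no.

reject H₀: no

Exact binomial: n=14, k=2, p₀=1/3=0.3333
P(X=j) = C(n,j)·p₀^j·(1−p₀)^(n−j); p = Σ P(X=j) over j with P(X=j) ≤ P(X=2)
p-value (two-sided) = 0.16295
At α=0.1: p ≥ α → fail to reject H₀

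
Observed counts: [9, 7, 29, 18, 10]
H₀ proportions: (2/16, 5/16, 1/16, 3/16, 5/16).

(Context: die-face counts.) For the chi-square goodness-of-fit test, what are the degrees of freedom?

df = k − 1 = 5 − 1 = 4

degrees of freedom = 4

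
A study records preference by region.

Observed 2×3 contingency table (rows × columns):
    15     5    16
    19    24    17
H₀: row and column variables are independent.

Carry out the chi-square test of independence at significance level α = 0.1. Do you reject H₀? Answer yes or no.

Row totals [36, 60], col totals [34, 29, 33], n=96
χ² = (15−12.75)²/12.75 + (5−10.88)²/10.88 + (16−12.38)²/12.38 + (19−21.25)²/21.25 + (24−18.12)²/18.12 + (17−20.62)²/20.62 = 7.4124
df = 2
p-value (upper-tail) = 0.02457
At α=0.1: p < α → reject H₀

reject H₀: yes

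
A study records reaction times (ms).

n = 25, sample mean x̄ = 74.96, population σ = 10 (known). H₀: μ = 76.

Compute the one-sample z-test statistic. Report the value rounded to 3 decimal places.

test statistic = -0.520

SE = σ/√n = 10/√25 = 2.0000
z = (x̄−μ₀)/SE = (74.96−76)/2.0000 = -0.5200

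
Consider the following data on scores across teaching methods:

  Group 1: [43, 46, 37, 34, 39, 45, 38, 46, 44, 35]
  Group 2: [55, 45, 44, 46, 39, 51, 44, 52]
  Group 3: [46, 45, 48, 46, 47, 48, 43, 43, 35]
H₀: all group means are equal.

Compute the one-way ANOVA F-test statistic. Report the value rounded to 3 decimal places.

Group means [40.70, 47.00, 44.56], grand mean 43.852
SSB = Σnᵢ(x̄ᵢ−x̄)² = 183.085; SSW = ΣΣ(x−x̄ᵢ)² = 514.322
MSB = 183.085/2 = 91.5426; MSW = 514.322/24 = 21.4301
F = MSB/MSW = 4.2717
df = (2, 24)

test statistic = 4.272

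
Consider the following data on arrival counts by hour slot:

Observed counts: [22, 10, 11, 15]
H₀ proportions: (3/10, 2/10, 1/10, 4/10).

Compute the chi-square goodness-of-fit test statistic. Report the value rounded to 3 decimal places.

test statistic = 8.997

n = 58; E_i = n·p_i = [17.40, 11.60, 5.80, 23.20]
χ² = (22−17.40)²/17.40 + (10−11.60)²/11.60 + (11−5.80)²/5.80 + (15−23.20)²/23.20 = 8.9971
df = 3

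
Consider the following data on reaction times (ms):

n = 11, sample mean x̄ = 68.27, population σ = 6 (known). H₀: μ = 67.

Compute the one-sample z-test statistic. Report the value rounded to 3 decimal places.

SE = σ/√n = 6/√11 = 1.8091
z = (x̄−μ₀)/SE = (68.27−67)/1.8091 = 0.7020

test statistic = 0.702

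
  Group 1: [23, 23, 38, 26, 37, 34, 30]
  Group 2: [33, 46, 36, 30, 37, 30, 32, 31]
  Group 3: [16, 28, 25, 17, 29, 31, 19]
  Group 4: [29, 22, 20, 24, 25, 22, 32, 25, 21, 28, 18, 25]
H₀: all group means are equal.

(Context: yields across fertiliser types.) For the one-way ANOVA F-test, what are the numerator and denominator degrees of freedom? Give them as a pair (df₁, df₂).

k = 4 groups, N = 34 total
df = (k−1, N−k) = (4−1, 34−4) = (3, 30)

degrees of freedom = [3, 30]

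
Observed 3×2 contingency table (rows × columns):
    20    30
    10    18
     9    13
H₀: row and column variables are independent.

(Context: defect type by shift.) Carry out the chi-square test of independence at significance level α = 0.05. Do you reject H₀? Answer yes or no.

Row totals [50, 28, 22], col totals [39, 61], n=100
χ² = (20−19.50)²/19.50 + (30−30.50)²/30.50 + (10−10.92)²/10.92 + (18−17.08)²/17.08 + (9−8.58)²/8.58 + (13−13.42)²/13.42 = 0.1818
df = 2
p-value (upper-tail) = 0.91312
At α=0.05: p ≥ α → fail to reject H₀

reject H₀: no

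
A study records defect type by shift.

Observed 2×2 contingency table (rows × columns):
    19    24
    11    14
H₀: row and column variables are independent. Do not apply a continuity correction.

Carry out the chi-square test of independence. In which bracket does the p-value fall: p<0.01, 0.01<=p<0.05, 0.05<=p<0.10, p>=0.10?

p-value bracket: p>=0.10

Row totals [43, 25], col totals [30, 38], n=68
χ² = (19−18.97)²/18.97 + (24−24.03)²/24.03 + (11−11.03)²/11.03 + (14−13.97)²/13.97 = 0.0002
df = 1
p-value (upper-tail) = 0.98811
→ bracket: p>=0.10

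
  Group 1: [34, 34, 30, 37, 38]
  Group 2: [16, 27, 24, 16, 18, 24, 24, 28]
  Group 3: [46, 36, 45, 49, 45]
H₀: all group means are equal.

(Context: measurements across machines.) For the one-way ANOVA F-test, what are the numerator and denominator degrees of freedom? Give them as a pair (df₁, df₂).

k = 3 groups, N = 18 total
df = (k−1, N−k) = (3−1, 18−3) = (2, 15)

degrees of freedom = [2, 15]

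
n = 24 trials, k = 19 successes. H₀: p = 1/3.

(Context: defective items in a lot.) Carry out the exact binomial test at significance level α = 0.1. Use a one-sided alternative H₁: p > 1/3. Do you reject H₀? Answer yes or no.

Exact binomial: n=24, k=19, p₀=1/3=0.3333
P(X≥19) from Σ C(n,i)·p₀^i·(1−p₀)^(n−i)
p-value (one-sided, H₁ greater) = 0.00001
At α=0.1: p < α → reject H₀

reject H₀: yes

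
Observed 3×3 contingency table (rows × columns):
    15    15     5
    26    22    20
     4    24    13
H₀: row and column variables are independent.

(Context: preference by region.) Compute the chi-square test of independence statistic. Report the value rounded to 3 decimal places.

Row totals [35, 68, 41], col totals [45, 61, 38], n=144
χ² = (15−10.94)²/10.94 + (15−14.83)²/14.83 + (5−9.24)²/9.24 + (26−21.25)²/21.25 + (22−28.81)²/28.81 + (20−17.94)²/17.94 + (4−12.81)²/12.81 + (24−17.37)²/17.37 + (13−10.82)²/10.82 = 15.3921
df = 4

test statistic = 15.392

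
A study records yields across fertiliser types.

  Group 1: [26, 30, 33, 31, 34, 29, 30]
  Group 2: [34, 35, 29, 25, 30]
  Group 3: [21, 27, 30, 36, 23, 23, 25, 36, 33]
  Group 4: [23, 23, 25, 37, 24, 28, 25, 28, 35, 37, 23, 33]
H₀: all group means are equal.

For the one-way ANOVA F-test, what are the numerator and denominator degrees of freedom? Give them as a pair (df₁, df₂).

k = 4 groups, N = 33 total
df = (k−1, N−k) = (4−1, 33−4) = (3, 29)

degrees of freedom = [3, 29]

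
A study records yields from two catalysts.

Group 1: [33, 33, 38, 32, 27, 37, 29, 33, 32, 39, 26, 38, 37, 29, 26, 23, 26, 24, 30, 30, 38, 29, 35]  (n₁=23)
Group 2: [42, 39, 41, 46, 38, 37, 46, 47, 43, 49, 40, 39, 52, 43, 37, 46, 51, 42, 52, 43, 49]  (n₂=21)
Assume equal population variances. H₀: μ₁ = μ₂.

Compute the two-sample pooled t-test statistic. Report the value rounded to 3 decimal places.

test statistic = -8.465

x̄₁=31.478, s₁=4.888, n₁=23
x̄₂=43.905, s₂=4.836, n₂=21
s_p² = [22·4.888² + 20·4.836²]/42 = 23.6559
SE = √(s_p²·(1/23+1/21)) = 1.4680
t = (31.478−43.905)/1.4680 = -8.4650
df = 42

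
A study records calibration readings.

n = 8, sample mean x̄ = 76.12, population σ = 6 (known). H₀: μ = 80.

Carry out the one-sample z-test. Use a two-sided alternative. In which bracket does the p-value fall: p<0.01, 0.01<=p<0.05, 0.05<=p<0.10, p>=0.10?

SE = σ/√n = 6/√8 = 2.1213
z = (x̄−μ₀)/SE = (76.12−80)/2.1213 = -1.8290
p-value (two-sided) = 0.06739
→ bracket: 0.05<=p<0.10

p-value bracket: 0.05<=p<0.10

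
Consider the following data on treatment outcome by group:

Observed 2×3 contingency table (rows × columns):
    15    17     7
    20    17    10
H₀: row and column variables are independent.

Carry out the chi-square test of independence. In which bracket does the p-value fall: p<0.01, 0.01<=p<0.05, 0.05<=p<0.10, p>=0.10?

Row totals [39, 47], col totals [35, 34, 17], n=86
χ² = (15−15.87)²/15.87 + (17−15.42)²/15.42 + (7−7.71)²/7.71 + (20−19.13)²/19.13 + (17−18.58)²/18.58 + (10−9.29)²/9.29 = 0.5039
df = 2
p-value (upper-tail) = 0.77729
→ bracket: p>=0.10

p-value bracket: p>=0.10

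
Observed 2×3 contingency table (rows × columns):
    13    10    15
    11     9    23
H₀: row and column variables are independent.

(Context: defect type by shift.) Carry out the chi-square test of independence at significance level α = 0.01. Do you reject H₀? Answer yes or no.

reject H₀: no

Row totals [38, 43], col totals [24, 19, 38], n=81
χ² = (13−11.26)²/11.26 + (10−8.91)²/8.91 + (15−17.83)²/17.83 + (11−12.74)²/12.74 + (9−10.09)²/10.09 + (23−20.17)²/20.17 = 1.6010
df = 2
p-value (upper-tail) = 0.44911
At α=0.01: p ≥ α → fail to reject H₀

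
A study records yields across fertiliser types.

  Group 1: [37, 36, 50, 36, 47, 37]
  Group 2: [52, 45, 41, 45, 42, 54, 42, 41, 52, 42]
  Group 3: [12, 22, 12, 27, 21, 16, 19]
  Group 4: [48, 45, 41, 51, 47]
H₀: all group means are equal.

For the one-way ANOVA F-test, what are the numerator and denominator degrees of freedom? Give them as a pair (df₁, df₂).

k = 4 groups, N = 28 total
df = (k−1, N−k) = (4−1, 28−4) = (3, 24)

degrees of freedom = [3, 24]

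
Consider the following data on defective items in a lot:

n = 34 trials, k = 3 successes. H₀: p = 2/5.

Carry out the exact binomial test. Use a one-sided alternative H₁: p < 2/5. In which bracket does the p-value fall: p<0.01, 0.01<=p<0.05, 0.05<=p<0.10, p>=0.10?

Exact binomial: n=34, k=3, p₀=2/5=0.4000
P(X≤3) from Σ C(n,i)·p₀^i·(1−p₀)^(n−i)
p-value (one-sided, H₁ less) = 0.00006
→ bracket: p<0.01

p-value bracket: p<0.01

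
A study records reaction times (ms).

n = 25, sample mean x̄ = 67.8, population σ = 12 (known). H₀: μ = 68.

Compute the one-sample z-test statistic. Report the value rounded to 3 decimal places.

SE = σ/√n = 12/√25 = 2.4000
z = (x̄−μ₀)/SE = (67.8−68)/2.4000 = -0.0833

test statistic = -0.083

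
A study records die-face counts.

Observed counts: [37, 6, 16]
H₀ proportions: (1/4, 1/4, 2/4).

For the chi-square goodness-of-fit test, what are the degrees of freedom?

degrees of freedom = 2

df = k − 1 = 3 − 1 = 2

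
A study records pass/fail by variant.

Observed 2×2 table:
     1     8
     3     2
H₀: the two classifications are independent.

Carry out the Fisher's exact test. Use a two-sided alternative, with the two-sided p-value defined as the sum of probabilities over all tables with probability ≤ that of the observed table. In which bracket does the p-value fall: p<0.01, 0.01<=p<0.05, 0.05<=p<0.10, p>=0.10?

Margins: r₁=9, r₂=5, c₁=4, c₂=10, n=14
p_obs = C(9,1)·C(5,3)/C(14,4); sum pmf over tables with pmf ≤ p_obs
p-value (two-sided) = 0.09491
→ bracket: 0.05<=p<0.10

p-value bracket: 0.05<=p<0.10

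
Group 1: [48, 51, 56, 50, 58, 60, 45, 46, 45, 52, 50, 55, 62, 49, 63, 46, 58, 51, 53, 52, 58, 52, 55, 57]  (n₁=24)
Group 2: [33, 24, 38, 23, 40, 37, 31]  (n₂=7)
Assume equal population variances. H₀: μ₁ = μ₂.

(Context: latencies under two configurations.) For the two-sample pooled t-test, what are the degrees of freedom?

df = n₁ + n₂ − 2 = 24 + 7 − 2 = 29

degrees of freedom = 29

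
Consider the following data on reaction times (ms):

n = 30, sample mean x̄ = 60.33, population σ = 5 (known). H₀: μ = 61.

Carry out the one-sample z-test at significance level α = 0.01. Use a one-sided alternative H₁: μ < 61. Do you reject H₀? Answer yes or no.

reject H₀: no

SE = σ/√n = 5/√30 = 0.9129
z = (x̄−μ₀)/SE = (60.33−61)/0.9129 = -0.7339
p-value (one-sided, H₁ less) = 0.23149
At α=0.01: p ≥ α → fail to reject H₀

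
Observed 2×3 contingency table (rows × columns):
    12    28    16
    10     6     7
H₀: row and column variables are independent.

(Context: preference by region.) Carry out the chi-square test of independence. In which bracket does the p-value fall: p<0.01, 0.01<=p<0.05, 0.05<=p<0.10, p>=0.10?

Row totals [56, 23], col totals [22, 34, 23], n=79
χ² = (12−15.59)²/15.59 + (28−24.10)²/24.10 + (16−16.30)²/16.30 + (10−6.41)²/6.41 + (6−9.90)²/9.90 + (7−6.70)²/6.70 = 5.0321
df = 2
p-value (upper-tail) = 0.08078
→ bracket: 0.05<=p<0.10

p-value bracket: 0.05<=p<0.10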